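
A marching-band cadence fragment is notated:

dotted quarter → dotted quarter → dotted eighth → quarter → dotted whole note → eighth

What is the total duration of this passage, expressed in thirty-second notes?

90

Convert each value to thirty-second notes: dotted quarter = 12; dotted quarter = 12; dotted eighth = 6; quarter = 8; dotted whole note = 48; eighth = 4.
Sum: 12 + 12 + 6 + 8 + 48 + 4 = 90 thirty-second notes.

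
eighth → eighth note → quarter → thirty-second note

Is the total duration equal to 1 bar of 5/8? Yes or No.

One bar of 5/8 = 20 thirty-second notes.
Working in thirty-second notes: eighth = 4; eighth note = 4; quarter = 8; thirty-second note = 1.
Sum: 4 + 4 + 8 + 1 = 17.
17 falls short of 20, so the answer is No.

No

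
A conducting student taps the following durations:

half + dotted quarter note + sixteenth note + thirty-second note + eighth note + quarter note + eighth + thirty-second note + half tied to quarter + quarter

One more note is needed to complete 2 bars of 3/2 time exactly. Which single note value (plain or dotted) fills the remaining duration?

half note

2 bars of 3/2 = 96 thirty-second notes.
Convert each value to thirty-second notes: half = 16; dotted quarter note = 12; sixteenth note = 2; thirty-second note = 1; eighth note = 4; quarter note = 8; eighth = 4; thirty-second note = 1; half tied to quarter (half + quarter) = 24; quarter = 8.
Altogether 16 + 12 + 2 + 1 + 4 + 8 + 4 + 1 + 24 + 8 = 80.
Remaining: 96 − 80 = 16 thirty-second notes, which is a half note.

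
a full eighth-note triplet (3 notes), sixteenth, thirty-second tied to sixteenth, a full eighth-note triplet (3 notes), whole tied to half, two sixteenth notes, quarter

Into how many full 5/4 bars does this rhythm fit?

One bar of 5/4 = 40 thirty-second notes.
Working in thirty-second notes: a full eighth-note triplet (3 notes) (three triplet eighths span one quarter) = 8; sixteenth = 2; thirty-second tied to sixteenth (thirty-second + sixteenth) = 3; a full eighth-note triplet (3 notes) (three triplet eighths span one quarter) = 8; whole tied to half (whole + half) = 48; sixteenth note = 2; sixteenth note = 2; quarter = 8.
Adding: 8 + 2 + 3 + 8 + 48 + 2 + 2 + 8 = 81.
81 ÷ 40 = 2 complete bars with 1 left over.

2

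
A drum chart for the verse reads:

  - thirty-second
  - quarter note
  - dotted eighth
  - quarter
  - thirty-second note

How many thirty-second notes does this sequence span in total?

Working in thirty-second notes: thirty-second = 1; quarter note = 8; dotted eighth = 6; quarter = 8; thirty-second note = 1.
Total: 1 + 8 + 6 + 8 + 1 = 24 thirty-second notes.

24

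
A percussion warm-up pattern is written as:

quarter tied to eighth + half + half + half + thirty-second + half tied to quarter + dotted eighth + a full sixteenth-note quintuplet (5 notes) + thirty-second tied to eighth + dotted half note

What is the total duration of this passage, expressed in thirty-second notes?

128

Convert each value to thirty-second notes: quarter tied to eighth (quarter + eighth) = 12; half = 16; half = 16; half = 16; thirty-second = 1; half tied to quarter (half + quarter) = 24; dotted eighth = 6; a full sixteenth-note quintuplet (5 notes) (five quintuplet sixteenths span one quarter) = 8; thirty-second tied to eighth (thirty-second + eighth) = 5; dotted half note = 24.
Total: 12 + 16 + 16 + 16 + 1 + 24 + 6 + 8 + 5 + 24 = 128 thirty-second notes.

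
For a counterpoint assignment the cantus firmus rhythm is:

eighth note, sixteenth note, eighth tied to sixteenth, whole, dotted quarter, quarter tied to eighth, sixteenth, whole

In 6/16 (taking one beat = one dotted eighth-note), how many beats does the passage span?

One dotted eighth-note beat = 3 sixteenth notes.
Working in sixteenth notes: eighth note = 2; sixteenth note = 1; eighth tied to sixteenth (eighth + sixteenth) = 3; whole = 16; dotted quarter = 6; quarter tied to eighth (quarter + eighth) = 6; sixteenth = 1; whole = 16.
Total: 2 + 1 + 3 + 16 + 6 + 6 + 1 + 16 = 51.
51 ÷ 3 = 17 beats.

17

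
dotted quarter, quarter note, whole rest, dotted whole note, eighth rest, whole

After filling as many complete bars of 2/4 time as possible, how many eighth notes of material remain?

One bar of 2/4 = 4 eighth notes.
Convert each value to eighth notes: dotted quarter = 3; quarter note = 2; whole rest = 8; dotted whole note = 12; eighth rest = 1; whole = 8.
Altogether 3 + 2 + 8 + 12 + 1 + 8 = 34.
34 ÷ 4 = 8 complete bars with 2 eighth notes remaining.

2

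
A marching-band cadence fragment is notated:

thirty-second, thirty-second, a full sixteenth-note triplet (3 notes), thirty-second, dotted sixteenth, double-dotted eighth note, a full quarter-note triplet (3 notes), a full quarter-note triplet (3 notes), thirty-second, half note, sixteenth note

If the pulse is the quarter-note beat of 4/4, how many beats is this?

One quarter-note beat = 8 thirty-second notes.
Convert each value to thirty-second notes: thirty-second = 1; thirty-second = 1; a full sixteenth-note triplet (3 notes) (three triplet sixteenths span one eighth) = 4; thirty-second = 1; dotted sixteenth = 3; double-dotted eighth note = 7; a full quarter-note triplet (3 notes) (three triplet quarters span one half) = 16; a full quarter-note triplet (3 notes) (three triplet quarters span one half) = 16; thirty-second = 1; half note = 16; sixteenth note = 2.
Total: 1 + 1 + 4 + 1 + 3 + 7 + 16 + 16 + 1 + 16 + 2 = 68.
68 ÷ 8 = 8.5 beats.

8.5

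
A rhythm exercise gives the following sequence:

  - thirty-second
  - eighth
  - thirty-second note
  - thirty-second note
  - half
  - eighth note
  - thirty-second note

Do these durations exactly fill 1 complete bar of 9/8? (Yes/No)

One bar of 9/8 = 36 thirty-second notes.
Working in thirty-second notes: thirty-second = 1; eighth = 4; thirty-second note = 1; thirty-second note = 1; half = 16; eighth note = 4; thirty-second note = 1.
Total: 1 + 4 + 1 + 1 + 16 + 4 + 1 = 28.
28 falls short of 36, so the answer is No.

No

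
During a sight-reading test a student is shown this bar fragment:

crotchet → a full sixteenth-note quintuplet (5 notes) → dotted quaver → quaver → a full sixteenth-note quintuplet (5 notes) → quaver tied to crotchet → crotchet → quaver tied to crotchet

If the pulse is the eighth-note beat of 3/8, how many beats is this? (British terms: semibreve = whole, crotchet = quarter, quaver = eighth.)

16.5

One eighth-note beat = 2 sixteenth notes.
Each duration in sixteenth notes: crotchet = 4; a full sixteenth-note quintuplet (5 notes) (five quintuplet sixteenths span one quarter) = 4; dotted quaver = 3; quaver = 2; a full sixteenth-note quintuplet (5 notes) (five quintuplet sixteenths span one quarter) = 4; quaver tied to crotchet (quaver + crotchet) = 6; crotchet = 4; quaver tied to crotchet (quaver + crotchet) = 6.
Total: 4 + 4 + 3 + 2 + 4 + 6 + 4 + 6 = 33.
33 ÷ 2 = 16.5 beats.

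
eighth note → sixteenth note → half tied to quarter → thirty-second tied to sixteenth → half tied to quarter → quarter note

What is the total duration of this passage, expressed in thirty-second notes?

65

Convert each value to thirty-second notes: eighth note = 4; sixteenth note = 2; half tied to quarter (half + quarter) = 24; thirty-second tied to sixteenth (thirty-second + sixteenth) = 3; half tied to quarter (half + quarter) = 24; quarter note = 8.
Sum: 4 + 2 + 24 + 3 + 24 + 8 = 65 thirty-second notes.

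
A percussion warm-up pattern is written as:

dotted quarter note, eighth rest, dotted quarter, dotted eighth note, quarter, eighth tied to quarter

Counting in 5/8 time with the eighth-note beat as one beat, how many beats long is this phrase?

One eighth-note beat = 2 sixteenth notes.
Express everything in sixteenth notes: dotted quarter note = 6; eighth rest = 2; dotted quarter = 6; dotted eighth note = 3; quarter = 4; eighth tied to quarter (eighth + quarter) = 6.
Altogether 6 + 2 + 6 + 3 + 4 + 6 = 27.
27 ÷ 2 = 13.5 beats.

13.5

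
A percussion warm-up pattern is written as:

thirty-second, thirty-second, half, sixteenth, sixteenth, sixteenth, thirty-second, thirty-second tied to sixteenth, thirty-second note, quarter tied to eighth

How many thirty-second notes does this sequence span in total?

In thirty-second notes: thirty-second = 1; thirty-second = 1; half = 16; sixteenth = 2; sixteenth = 2; sixteenth = 2; thirty-second = 1; thirty-second tied to sixteenth (thirty-second + sixteenth) = 3; thirty-second note = 1; quarter tied to eighth (quarter + eighth) = 12.
Total: 1 + 1 + 16 + 2 + 2 + 2 + 1 + 3 + 1 + 12 = 41 thirty-second notes.

41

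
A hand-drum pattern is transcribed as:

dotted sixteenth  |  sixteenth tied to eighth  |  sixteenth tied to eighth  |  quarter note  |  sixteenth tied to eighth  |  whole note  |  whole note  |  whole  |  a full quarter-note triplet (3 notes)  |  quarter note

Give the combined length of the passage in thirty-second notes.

Express everything in thirty-second notes: dotted sixteenth = 3; sixteenth tied to eighth (sixteenth + eighth) = 6; sixteenth tied to eighth (sixteenth + eighth) = 6; quarter note = 8; sixteenth tied to eighth (sixteenth + eighth) = 6; whole note = 32; whole note = 32; whole = 32; a full quarter-note triplet (3 notes) (three triplet quarters span one half) = 16; quarter note = 8.
Adding: 3 + 6 + 6 + 8 + 6 + 32 + 32 + 32 + 16 + 8 = 149 thirty-second notes.

149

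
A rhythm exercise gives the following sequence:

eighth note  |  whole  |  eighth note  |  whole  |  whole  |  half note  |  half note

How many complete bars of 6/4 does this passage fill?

2

One bar of 6/4 = 12 eighth notes.
In eighth notes: eighth note = 1; whole = 8; eighth note = 1; whole = 8; whole = 8; half note = 4; half note = 4.
Sum: 1 + 8 + 1 + 8 + 8 + 4 + 4 = 34.
34 ÷ 12 = 2 complete bars with 10 left over.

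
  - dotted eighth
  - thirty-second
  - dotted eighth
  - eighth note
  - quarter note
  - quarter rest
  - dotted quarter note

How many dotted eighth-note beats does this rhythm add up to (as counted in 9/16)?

7.5

One dotted eighth-note beat = 6 thirty-second notes.
Each duration in thirty-second notes: dotted eighth = 6; thirty-second = 1; dotted eighth = 6; eighth note = 4; quarter note = 8; quarter rest = 8; dotted quarter note = 12.
Total: 6 + 1 + 6 + 4 + 8 + 8 + 12 = 45.
45 ÷ 6 = 7.5 beats.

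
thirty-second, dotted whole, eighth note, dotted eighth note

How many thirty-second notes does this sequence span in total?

Working in thirty-second notes: thirty-second = 1; dotted whole = 48; eighth note = 4; dotted eighth note = 6.
Altogether 1 + 48 + 4 + 6 = 59 thirty-second notes.

59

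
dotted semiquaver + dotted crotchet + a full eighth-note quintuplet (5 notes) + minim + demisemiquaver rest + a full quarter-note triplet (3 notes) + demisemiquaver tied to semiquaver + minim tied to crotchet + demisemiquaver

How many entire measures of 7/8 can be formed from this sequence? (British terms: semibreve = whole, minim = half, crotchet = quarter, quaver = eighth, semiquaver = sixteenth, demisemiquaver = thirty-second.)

One bar of 7/8 = 28 thirty-second notes.
Convert each value to thirty-second notes: dotted semiquaver = 3; dotted crotchet = 12; a full eighth-note quintuplet (5 notes) (five quintuplet eighths span one half) = 16; minim = 16; demisemiquaver rest = 1; a full quarter-note triplet (3 notes) (three triplet quarters span one half) = 16; demisemiquaver tied to semiquaver (demisemiquaver + semiquaver) = 3; minim tied to crotchet (minim + crotchet) = 24; demisemiquaver = 1.
Adding: 3 + 12 + 16 + 16 + 1 + 16 + 3 + 24 + 1 = 92.
92 ÷ 28 = 3 complete bars with 8 left over.

3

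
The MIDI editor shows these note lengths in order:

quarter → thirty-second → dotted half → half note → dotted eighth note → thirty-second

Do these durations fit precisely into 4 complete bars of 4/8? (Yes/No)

One bar of 4/8 = 16 thirty-second notes, so 4 bars = 64.
In thirty-second notes: quarter = 8; thirty-second = 1; dotted half = 24; half note = 16; dotted eighth note = 6; thirty-second = 1.
Total: 8 + 1 + 24 + 16 + 6 + 1 = 56.
56 falls short of 64, so the answer is No.

No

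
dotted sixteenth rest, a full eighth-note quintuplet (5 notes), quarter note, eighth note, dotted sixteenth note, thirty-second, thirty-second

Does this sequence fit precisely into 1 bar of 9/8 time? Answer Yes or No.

Yes

One bar of 9/8 = 36 thirty-second notes.
Working in thirty-second notes: dotted sixteenth rest = 3; a full eighth-note quintuplet (5 notes) (five quintuplet eighths span one half) = 16; quarter note = 8; eighth note = 4; dotted sixteenth note = 3; thirty-second = 1; thirty-second = 1.
Total: 3 + 16 + 8 + 4 + 3 + 1 + 1 = 36.
36 equals 36, so the answer is Yes.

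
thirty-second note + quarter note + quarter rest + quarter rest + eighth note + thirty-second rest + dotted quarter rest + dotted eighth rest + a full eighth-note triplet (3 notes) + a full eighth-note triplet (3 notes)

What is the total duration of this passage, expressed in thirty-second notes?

In thirty-second notes: thirty-second note = 1; quarter note = 8; quarter rest = 8; quarter rest = 8; eighth note = 4; thirty-second rest = 1; dotted quarter rest = 12; dotted eighth rest = 6; a full eighth-note triplet (3 notes) (three triplet eighths span one quarter) = 8; a full eighth-note triplet (3 notes) (three triplet eighths span one quarter) = 8.
Adding: 1 + 8 + 8 + 8 + 4 + 1 + 12 + 6 + 8 + 8 = 64 thirty-second notes.

64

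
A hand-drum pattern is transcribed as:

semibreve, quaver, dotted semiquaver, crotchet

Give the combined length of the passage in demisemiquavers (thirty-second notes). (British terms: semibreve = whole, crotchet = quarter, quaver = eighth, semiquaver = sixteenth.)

47

Express everything in thirty-second notes: semibreve = 32; quaver = 4; dotted semiquaver = 3; crotchet = 8.
Adding: 32 + 4 + 3 + 8 = 47 thirty-second notes.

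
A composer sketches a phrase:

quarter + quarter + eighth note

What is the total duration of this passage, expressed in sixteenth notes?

10

Convert each value to sixteenth notes: quarter = 4; quarter = 4; eighth note = 2.
Sum: 4 + 4 + 2 = 10 sixteenth notes.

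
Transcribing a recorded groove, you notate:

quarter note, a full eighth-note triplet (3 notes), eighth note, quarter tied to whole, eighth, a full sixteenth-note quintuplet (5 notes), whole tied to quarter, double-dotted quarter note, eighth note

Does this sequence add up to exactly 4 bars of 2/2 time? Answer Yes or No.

No

One bar of 2/2 = 16 sixteenth notes, so 4 bars = 64.
Working in sixteenth notes: quarter note = 4; a full eighth-note triplet (3 notes) (three triplet eighths span one quarter) = 4; eighth note = 2; quarter tied to whole (quarter + whole) = 20; eighth = 2; a full sixteenth-note quintuplet (5 notes) (five quintuplet sixteenths span one quarter) = 4; whole tied to quarter (whole + quarter) = 20; double-dotted quarter note = 7; eighth note = 2.
Total: 4 + 4 + 2 + 20 + 2 + 4 + 20 + 7 + 2 = 65.
65 exceeds 64, so the answer is No.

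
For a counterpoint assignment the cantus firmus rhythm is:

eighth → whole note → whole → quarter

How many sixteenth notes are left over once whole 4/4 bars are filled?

One bar of 4/4 = 8 eighth notes.
Working in eighth notes: eighth = 1; whole note = 8; whole = 8; quarter = 2.
Total: 1 + 8 + 8 + 2 = 19.
19 ÷ 8 = 2 complete bars with 3 eighth notes remaining = 6 sixteenth notes.

6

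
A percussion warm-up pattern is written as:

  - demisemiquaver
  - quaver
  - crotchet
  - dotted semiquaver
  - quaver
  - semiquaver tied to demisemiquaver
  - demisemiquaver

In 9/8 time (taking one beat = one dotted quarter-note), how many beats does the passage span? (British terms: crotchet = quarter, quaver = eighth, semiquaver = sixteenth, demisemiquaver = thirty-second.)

2

One dotted quarter-note beat = 12 thirty-second notes.
Each duration in thirty-second notes: demisemiquaver = 1; quaver = 4; crotchet = 8; dotted semiquaver = 3; quaver = 4; semiquaver tied to demisemiquaver (semiquaver + demisemiquaver) = 3; demisemiquaver = 1.
Altogether 1 + 4 + 8 + 3 + 4 + 3 + 1 = 24.
24 ÷ 12 = 2 beats.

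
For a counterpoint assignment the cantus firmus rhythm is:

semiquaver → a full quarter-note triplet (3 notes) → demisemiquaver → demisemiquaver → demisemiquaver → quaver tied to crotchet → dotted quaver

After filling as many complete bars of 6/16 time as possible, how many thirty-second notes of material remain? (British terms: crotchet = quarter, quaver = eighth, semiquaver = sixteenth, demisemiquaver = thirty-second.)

One bar of 6/16 = 12 thirty-second notes.
Working in thirty-second notes: semiquaver = 2; a full quarter-note triplet (3 notes) (three triplet quarters span one half) = 16; demisemiquaver = 1; demisemiquaver = 1; demisemiquaver = 1; quaver tied to crotchet (quaver + crotchet) = 12; dotted quaver = 6.
Adding: 2 + 16 + 1 + 1 + 1 + 12 + 6 = 39.
39 ÷ 12 = 3 complete bars with 3 thirty-second notes remaining.

3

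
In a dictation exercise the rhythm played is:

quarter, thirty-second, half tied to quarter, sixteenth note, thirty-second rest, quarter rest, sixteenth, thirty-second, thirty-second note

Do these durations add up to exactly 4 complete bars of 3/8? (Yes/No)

Yes

One bar of 3/8 = 12 thirty-second notes, so 4 bars = 48.
Convert each value to thirty-second notes: quarter = 8; thirty-second = 1; half tied to quarter (half + quarter) = 24; sixteenth note = 2; thirty-second rest = 1; quarter rest = 8; sixteenth = 2; thirty-second = 1; thirty-second note = 1.
Altogether 8 + 1 + 24 + 2 + 1 + 8 + 2 + 1 + 1 = 48.
48 equals 48, so the answer is Yes.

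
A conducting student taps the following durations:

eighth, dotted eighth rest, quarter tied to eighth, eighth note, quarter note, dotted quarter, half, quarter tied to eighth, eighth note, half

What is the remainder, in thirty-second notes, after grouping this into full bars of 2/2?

30

One bar of 2/2 = 16 sixteenth notes.
Express everything in sixteenth notes: eighth = 2; dotted eighth rest = 3; quarter tied to eighth (quarter + eighth) = 6; eighth note = 2; quarter note = 4; dotted quarter = 6; half = 8; quarter tied to eighth (quarter + eighth) = 6; eighth note = 2; half = 8.
Adding: 2 + 3 + 6 + 2 + 4 + 6 + 8 + 6 + 2 + 8 = 47.
47 ÷ 16 = 2 complete bars with 15 sixteenth notes remaining = 30 thirty-second notes.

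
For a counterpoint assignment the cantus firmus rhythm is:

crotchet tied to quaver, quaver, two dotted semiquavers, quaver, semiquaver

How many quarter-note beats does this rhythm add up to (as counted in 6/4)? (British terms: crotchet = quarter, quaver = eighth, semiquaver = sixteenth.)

One quarter-note beat = 8 thirty-second notes.
Convert each value to thirty-second notes: crotchet tied to quaver (crotchet + quaver) = 12; quaver = 4; dotted semiquaver = 3; dotted semiquaver = 3; quaver = 4; semiquaver = 2.
Altogether 12 + 4 + 3 + 3 + 4 + 2 = 28.
28 ÷ 8 = 3.5 beats.

3.5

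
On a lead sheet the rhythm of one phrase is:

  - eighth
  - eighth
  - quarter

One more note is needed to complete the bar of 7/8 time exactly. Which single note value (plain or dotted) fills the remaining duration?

dotted quarter note

The bar of 7/8 = 7 eighth notes.
Express everything in eighth notes: eighth = 1; eighth = 1; quarter = 2.
Adding: 1 + 1 + 2 = 4.
Remaining: 7 − 4 = 3 eighth notes, which is a dotted quarter note.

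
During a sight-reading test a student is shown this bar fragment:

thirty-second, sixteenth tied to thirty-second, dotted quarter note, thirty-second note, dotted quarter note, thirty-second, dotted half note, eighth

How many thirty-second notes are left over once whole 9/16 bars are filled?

One bar of 9/16 = 18 thirty-second notes.
Express everything in thirty-second notes: thirty-second = 1; sixteenth tied to thirty-second (sixteenth + thirty-second) = 3; dotted quarter note = 12; thirty-second note = 1; dotted quarter note = 12; thirty-second = 1; dotted half note = 24; eighth = 4.
Sum: 1 + 3 + 12 + 1 + 12 + 1 + 24 + 4 = 58.
58 ÷ 18 = 3 complete bars with 4 thirty-second notes remaining.

4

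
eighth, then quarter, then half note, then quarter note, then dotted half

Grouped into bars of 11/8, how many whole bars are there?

1

One bar of 11/8 = 11 eighth notes.
Each duration in eighth notes: eighth = 1; quarter = 2; half note = 4; quarter note = 2; dotted half = 6.
Adding: 1 + 2 + 4 + 2 + 6 = 15.
15 ÷ 11 = 1 complete bar with 4 left over.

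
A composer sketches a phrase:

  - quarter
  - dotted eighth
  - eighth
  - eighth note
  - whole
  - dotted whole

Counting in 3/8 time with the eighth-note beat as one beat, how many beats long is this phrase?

25.5

One eighth-note beat = 2 sixteenth notes.
In sixteenth notes: quarter = 4; dotted eighth = 3; eighth = 2; eighth note = 2; whole = 16; dotted whole = 24.
Sum: 4 + 3 + 2 + 2 + 16 + 24 = 51.
51 ÷ 2 = 25.5 beats.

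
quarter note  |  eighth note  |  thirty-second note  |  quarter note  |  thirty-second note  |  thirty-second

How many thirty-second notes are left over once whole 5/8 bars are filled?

One bar of 5/8 = 20 thirty-second notes.
Convert each value to thirty-second notes: quarter note = 8; eighth note = 4; thirty-second note = 1; quarter note = 8; thirty-second note = 1; thirty-second = 1.
Total: 8 + 4 + 1 + 8 + 1 + 1 = 23.
23 ÷ 20 = 1 complete bar with 3 thirty-second notes remaining.

3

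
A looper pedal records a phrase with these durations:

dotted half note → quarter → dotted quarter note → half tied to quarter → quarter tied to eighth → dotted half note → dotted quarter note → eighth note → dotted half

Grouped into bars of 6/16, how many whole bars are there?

One bar of 6/16 = 3 eighth notes.
Working in eighth notes: dotted half note = 6; quarter = 2; dotted quarter note = 3; half tied to quarter (half + quarter) = 6; quarter tied to eighth (quarter + eighth) = 3; dotted half note = 6; dotted quarter note = 3; eighth note = 1; dotted half = 6.
Sum: 6 + 2 + 3 + 6 + 3 + 6 + 3 + 1 + 6 = 36.
36 ÷ 3 = 12 complete bars with 0 left over.

12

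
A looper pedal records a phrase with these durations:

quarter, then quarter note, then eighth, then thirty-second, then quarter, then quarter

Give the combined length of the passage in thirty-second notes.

37

Express everything in thirty-second notes: quarter = 8; quarter note = 8; eighth = 4; thirty-second = 1; quarter = 8; quarter = 8.
Adding: 8 + 8 + 4 + 1 + 8 + 8 = 37 thirty-second notes.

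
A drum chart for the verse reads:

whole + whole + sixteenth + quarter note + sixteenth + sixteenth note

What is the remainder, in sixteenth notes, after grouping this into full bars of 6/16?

3

One bar of 6/16 = 6 sixteenth notes.
Working in sixteenth notes: whole = 16; whole = 16; sixteenth = 1; quarter note = 4; sixteenth = 1; sixteenth note = 1.
Adding: 16 + 16 + 1 + 4 + 1 + 1 = 39.
39 ÷ 6 = 6 complete bars with 3 sixteenth notes remaining.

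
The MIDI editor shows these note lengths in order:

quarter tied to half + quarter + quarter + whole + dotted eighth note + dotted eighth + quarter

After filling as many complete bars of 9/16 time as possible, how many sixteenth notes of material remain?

One bar of 9/16 = 9 sixteenth notes.
Each duration in sixteenth notes: quarter tied to half (quarter + half) = 12; quarter = 4; quarter = 4; whole = 16; dotted eighth note = 3; dotted eighth = 3; quarter = 4.
Adding: 12 + 4 + 4 + 16 + 3 + 3 + 4 = 46.
46 ÷ 9 = 5 complete bars with 1 sixteenth note remaining.

1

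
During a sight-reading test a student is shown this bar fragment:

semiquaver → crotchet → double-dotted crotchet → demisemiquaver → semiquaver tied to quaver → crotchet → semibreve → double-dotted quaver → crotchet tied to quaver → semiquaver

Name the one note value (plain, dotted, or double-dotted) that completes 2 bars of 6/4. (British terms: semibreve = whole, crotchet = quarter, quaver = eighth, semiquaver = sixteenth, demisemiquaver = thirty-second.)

eighth note

2 bars of 6/4 = 96 thirty-second notes.
Convert each value to thirty-second notes: semiquaver = 2; crotchet = 8; double-dotted crotchet = 14; demisemiquaver = 1; semiquaver tied to quaver (semiquaver + quaver) = 6; crotchet = 8; semibreve = 32; double-dotted quaver = 7; crotchet tied to quaver (crotchet + quaver) = 12; semiquaver = 2.
Total: 2 + 8 + 14 + 1 + 6 + 8 + 32 + 7 + 12 + 2 = 92.
Remaining: 96 − 92 = 4 thirty-second notes, which is a eighth note.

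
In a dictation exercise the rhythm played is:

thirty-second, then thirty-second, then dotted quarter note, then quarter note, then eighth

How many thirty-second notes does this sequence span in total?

Working in thirty-second notes: thirty-second = 1; thirty-second = 1; dotted quarter note = 12; quarter note = 8; eighth = 4.
Total: 1 + 1 + 12 + 8 + 4 = 26 thirty-second notes.

26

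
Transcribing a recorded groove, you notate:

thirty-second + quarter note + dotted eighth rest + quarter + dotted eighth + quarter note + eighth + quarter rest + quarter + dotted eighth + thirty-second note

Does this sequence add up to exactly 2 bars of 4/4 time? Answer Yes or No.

One bar of 4/4 = 32 thirty-second notes, so 2 bars = 64.
In thirty-second notes: thirty-second = 1; quarter note = 8; dotted eighth rest = 6; quarter = 8; dotted eighth = 6; quarter note = 8; eighth = 4; quarter rest = 8; quarter = 8; dotted eighth = 6; thirty-second note = 1.
Adding: 1 + 8 + 6 + 8 + 6 + 8 + 4 + 8 + 8 + 6 + 1 = 64.
64 equals 64, so the answer is Yes.

Yes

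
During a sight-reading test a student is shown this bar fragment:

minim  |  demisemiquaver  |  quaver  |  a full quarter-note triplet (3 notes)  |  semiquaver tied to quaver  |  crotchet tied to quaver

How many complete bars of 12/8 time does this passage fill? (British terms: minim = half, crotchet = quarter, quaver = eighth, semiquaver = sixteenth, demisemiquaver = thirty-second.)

1

One bar of 12/8 = 48 thirty-second notes.
Each duration in thirty-second notes: minim = 16; demisemiquaver = 1; quaver = 4; a full quarter-note triplet (3 notes) (three triplet quarters span one half) = 16; semiquaver tied to quaver (semiquaver + quaver) = 6; crotchet tied to quaver (crotchet + quaver) = 12.
Sum: 16 + 1 + 4 + 16 + 6 + 12 = 55.
55 ÷ 48 = 1 complete bar with 7 left over.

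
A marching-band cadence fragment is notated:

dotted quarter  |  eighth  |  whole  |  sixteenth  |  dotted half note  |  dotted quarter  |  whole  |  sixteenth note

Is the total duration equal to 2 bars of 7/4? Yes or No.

One bar of 7/4 = 28 sixteenth notes, so 2 bars = 56.
In sixteenth notes: dotted quarter = 6; eighth = 2; whole = 16; sixteenth = 1; dotted half note = 12; dotted quarter = 6; whole = 16; sixteenth note = 1.
Sum: 6 + 2 + 16 + 1 + 12 + 6 + 16 + 1 = 60.
60 exceeds 56, so the answer is No.

No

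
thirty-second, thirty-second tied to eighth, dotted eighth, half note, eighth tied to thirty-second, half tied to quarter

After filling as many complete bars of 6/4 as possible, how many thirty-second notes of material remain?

One bar of 6/4 = 48 thirty-second notes.
Working in thirty-second notes: thirty-second = 1; thirty-second tied to eighth (thirty-second + eighth) = 5; dotted eighth = 6; half note = 16; eighth tied to thirty-second (eighth + thirty-second) = 5; half tied to quarter (half + quarter) = 24.
Altogether 1 + 5 + 6 + 16 + 5 + 24 = 57.
57 ÷ 48 = 1 complete bar with 9 thirty-second notes remaining.

9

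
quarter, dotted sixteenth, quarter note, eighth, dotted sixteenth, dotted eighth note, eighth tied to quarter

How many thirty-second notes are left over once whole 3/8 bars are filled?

8

One bar of 3/8 = 12 thirty-second notes.
Express everything in thirty-second notes: quarter = 8; dotted sixteenth = 3; quarter note = 8; eighth = 4; dotted sixteenth = 3; dotted eighth note = 6; eighth tied to quarter (eighth + quarter) = 12.
Sum: 8 + 3 + 8 + 4 + 3 + 6 + 12 = 44.
44 ÷ 12 = 3 complete bars with 8 thirty-second notes remaining.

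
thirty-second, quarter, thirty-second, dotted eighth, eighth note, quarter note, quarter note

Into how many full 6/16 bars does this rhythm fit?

One bar of 6/16 = 12 thirty-second notes.
Each duration in thirty-second notes: thirty-second = 1; quarter = 8; thirty-second = 1; dotted eighth = 6; eighth note = 4; quarter note = 8; quarter note = 8.
Adding: 1 + 8 + 1 + 6 + 4 + 8 + 8 = 36.
36 ÷ 12 = 3 complete bars with 0 left over.

3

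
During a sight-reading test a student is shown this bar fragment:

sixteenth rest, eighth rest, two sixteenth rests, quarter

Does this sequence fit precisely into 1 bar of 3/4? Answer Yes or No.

One bar of 3/4 = 12 sixteenth notes.
Express everything in sixteenth notes: sixteenth rest = 1; eighth rest = 2; sixteenth rest = 1; sixteenth rest = 1; quarter = 4.
Adding: 1 + 2 + 1 + 1 + 4 = 9.
9 falls short of 12, so the answer is No.

No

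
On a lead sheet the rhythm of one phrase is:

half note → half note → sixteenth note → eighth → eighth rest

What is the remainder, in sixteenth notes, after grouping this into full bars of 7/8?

One bar of 7/8 = 14 sixteenth notes.
Working in sixteenth notes: half note = 8; half note = 8; sixteenth note = 1; eighth = 2; eighth rest = 2.
Adding: 8 + 8 + 1 + 2 + 2 = 21.
21 ÷ 14 = 1 complete bar with 7 sixteenth notes remaining.

7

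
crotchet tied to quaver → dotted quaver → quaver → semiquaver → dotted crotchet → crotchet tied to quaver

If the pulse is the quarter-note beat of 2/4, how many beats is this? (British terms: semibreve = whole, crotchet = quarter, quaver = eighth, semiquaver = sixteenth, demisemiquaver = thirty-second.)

One quarter-note beat = 4 sixteenth notes.
Convert each value to sixteenth notes: crotchet tied to quaver (crotchet + quaver) = 6; dotted quaver = 3; quaver = 2; semiquaver = 1; dotted crotchet = 6; crotchet tied to quaver (crotchet + quaver) = 6.
Altogether 6 + 3 + 2 + 1 + 6 + 6 = 24.
24 ÷ 4 = 6 beats.

6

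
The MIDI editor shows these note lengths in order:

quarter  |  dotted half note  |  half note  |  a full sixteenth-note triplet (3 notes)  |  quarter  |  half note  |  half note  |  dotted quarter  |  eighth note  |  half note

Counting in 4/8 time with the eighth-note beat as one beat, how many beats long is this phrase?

One eighth-note beat = 2 sixteenth notes.
Each duration in sixteenth notes: quarter = 4; dotted half note = 12; half note = 8; a full sixteenth-note triplet (3 notes) (three triplet sixteenths span one eighth) = 2; quarter = 4; half note = 8; half note = 8; dotted quarter = 6; eighth note = 2; half note = 8.
Altogether 4 + 12 + 8 + 2 + 4 + 8 + 8 + 6 + 2 + 8 = 62.
62 ÷ 2 = 31 beats.

31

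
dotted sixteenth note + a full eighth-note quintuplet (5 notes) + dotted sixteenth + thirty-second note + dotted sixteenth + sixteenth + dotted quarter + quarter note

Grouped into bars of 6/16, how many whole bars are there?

4

One bar of 6/16 = 12 thirty-second notes.
Convert each value to thirty-second notes: dotted sixteenth note = 3; a full eighth-note quintuplet (5 notes) (five quintuplet eighths span one half) = 16; dotted sixteenth = 3; thirty-second note = 1; dotted sixteenth = 3; sixteenth = 2; dotted quarter = 12; quarter note = 8.
Altogether 3 + 16 + 3 + 1 + 3 + 2 + 12 + 8 = 48.
48 ÷ 12 = 4 complete bars with 0 left over.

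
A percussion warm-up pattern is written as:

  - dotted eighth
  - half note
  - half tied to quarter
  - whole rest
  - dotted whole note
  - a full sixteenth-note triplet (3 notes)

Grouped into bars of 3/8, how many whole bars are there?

10

One bar of 3/8 = 6 sixteenth notes.
Convert each value to sixteenth notes: dotted eighth = 3; half note = 8; half tied to quarter (half + quarter) = 12; whole rest = 16; dotted whole note = 24; a full sixteenth-note triplet (3 notes) (three triplet sixteenths span one eighth) = 2.
Altogether 3 + 8 + 12 + 16 + 24 + 2 = 65.
65 ÷ 6 = 10 complete bars with 5 left over.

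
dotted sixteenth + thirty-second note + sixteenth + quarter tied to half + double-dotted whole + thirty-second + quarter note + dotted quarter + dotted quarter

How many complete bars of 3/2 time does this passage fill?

One bar of 3/2 = 48 thirty-second notes.
Express everything in thirty-second notes: dotted sixteenth = 3; thirty-second note = 1; sixteenth = 2; quarter tied to half (quarter + half) = 24; double-dotted whole = 56; thirty-second = 1; quarter note = 8; dotted quarter = 12; dotted quarter = 12.
Total: 3 + 1 + 2 + 24 + 56 + 1 + 8 + 12 + 12 = 119.
119 ÷ 48 = 2 complete bars with 23 left over.

2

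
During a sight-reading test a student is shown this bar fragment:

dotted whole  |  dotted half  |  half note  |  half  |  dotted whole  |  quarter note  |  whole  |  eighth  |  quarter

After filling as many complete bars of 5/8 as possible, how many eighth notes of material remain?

One bar of 5/8 = 5 eighth notes.
Convert each value to eighth notes: dotted whole = 12; dotted half = 6; half note = 4; half = 4; dotted whole = 12; quarter note = 2; whole = 8; eighth = 1; quarter = 2.
Altogether 12 + 6 + 4 + 4 + 12 + 2 + 8 + 1 + 2 = 51.
51 ÷ 5 = 10 complete bars with 1 eighth note remaining.

1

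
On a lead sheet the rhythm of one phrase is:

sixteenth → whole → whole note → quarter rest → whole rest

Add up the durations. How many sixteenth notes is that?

53

Convert each value to sixteenth notes: sixteenth = 1; whole = 16; whole note = 16; quarter rest = 4; whole rest = 16.
Adding: 1 + 16 + 16 + 4 + 16 = 53 sixteenth notes.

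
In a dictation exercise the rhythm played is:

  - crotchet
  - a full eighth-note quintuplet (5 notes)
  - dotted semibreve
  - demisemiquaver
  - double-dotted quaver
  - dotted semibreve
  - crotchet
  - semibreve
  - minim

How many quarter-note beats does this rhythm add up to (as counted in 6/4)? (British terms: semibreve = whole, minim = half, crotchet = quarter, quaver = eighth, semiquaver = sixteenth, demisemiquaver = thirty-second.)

23

One quarter-note beat = 8 thirty-second notes.
In thirty-second notes: crotchet = 8; a full eighth-note quintuplet (5 notes) (five quintuplet eighths span one half) = 16; dotted semibreve = 48; demisemiquaver = 1; double-dotted quaver = 7; dotted semibreve = 48; crotchet = 8; semibreve = 32; minim = 16.
Total: 8 + 16 + 48 + 1 + 7 + 48 + 8 + 32 + 16 = 184.
184 ÷ 8 = 23 beats.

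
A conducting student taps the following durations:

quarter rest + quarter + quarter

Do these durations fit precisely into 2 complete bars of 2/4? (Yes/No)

One bar of 2/4 = 2 quarter notes, so 2 bars = 4.
Working in quarter notes: quarter rest = 1; quarter = 1; quarter = 1.
Total: 1 + 1 + 1 = 3.
3 falls short of 4, so the answer is No.

No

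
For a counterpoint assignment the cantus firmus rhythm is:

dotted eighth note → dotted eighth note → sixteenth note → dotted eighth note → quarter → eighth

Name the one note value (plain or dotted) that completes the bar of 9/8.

The bar of 9/8 = 18 sixteenth notes.
Each duration in sixteenth notes: dotted eighth note = 3; dotted eighth note = 3; sixteenth note = 1; dotted eighth note = 3; quarter = 4; eighth = 2.
Sum: 3 + 3 + 1 + 3 + 4 + 2 = 16.
Remaining: 18 − 16 = 2 sixteenth notes, which is a eighth note.

eighth note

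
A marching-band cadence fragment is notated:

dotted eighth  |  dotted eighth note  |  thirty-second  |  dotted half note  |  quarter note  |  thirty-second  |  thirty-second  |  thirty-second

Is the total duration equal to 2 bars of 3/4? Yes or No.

Yes

One bar of 3/4 = 24 thirty-second notes, so 2 bars = 48.
Working in thirty-second notes: dotted eighth = 6; dotted eighth note = 6; thirty-second = 1; dotted half note = 24; quarter note = 8; thirty-second = 1; thirty-second = 1; thirty-second = 1.
Total: 6 + 6 + 1 + 24 + 8 + 1 + 1 + 1 = 48.
48 equals 48, so the answer is Yes.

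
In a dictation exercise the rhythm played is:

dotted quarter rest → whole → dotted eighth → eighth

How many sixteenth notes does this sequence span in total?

Convert each value to sixteenth notes: dotted quarter rest = 6; whole = 16; dotted eighth = 3; eighth = 2.
Adding: 6 + 16 + 3 + 2 = 27 sixteenth notes.

27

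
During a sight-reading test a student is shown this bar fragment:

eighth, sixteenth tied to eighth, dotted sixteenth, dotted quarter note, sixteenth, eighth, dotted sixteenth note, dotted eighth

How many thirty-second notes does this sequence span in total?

In thirty-second notes: eighth = 4; sixteenth tied to eighth (sixteenth + eighth) = 6; dotted sixteenth = 3; dotted quarter note = 12; sixteenth = 2; eighth = 4; dotted sixteenth note = 3; dotted eighth = 6.
Altogether 4 + 6 + 3 + 12 + 2 + 4 + 3 + 6 = 40 thirty-second notes.

40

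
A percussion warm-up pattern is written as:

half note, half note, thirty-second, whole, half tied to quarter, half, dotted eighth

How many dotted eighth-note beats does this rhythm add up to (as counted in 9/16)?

18.5

One dotted eighth-note beat = 6 thirty-second notes.
Each duration in thirty-second notes: half note = 16; half note = 16; thirty-second = 1; whole = 32; half tied to quarter (half + quarter) = 24; half = 16; dotted eighth = 6.
Sum: 16 + 16 + 1 + 32 + 24 + 16 + 6 = 111.
111 ÷ 6 = 18.5 beats.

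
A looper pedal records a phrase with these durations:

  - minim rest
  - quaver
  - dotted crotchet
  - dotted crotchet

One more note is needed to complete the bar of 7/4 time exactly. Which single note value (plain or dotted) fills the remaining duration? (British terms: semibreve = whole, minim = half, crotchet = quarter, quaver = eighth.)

The bar of 7/4 = 14 eighth notes.
Working in eighth notes: minim rest = 4; quaver = 1; dotted crotchet = 3; dotted crotchet = 3.
Altogether 4 + 1 + 3 + 3 = 11.
Remaining: 14 − 11 = 3 eighth notes, which is a dotted quarter note.

dotted quarter note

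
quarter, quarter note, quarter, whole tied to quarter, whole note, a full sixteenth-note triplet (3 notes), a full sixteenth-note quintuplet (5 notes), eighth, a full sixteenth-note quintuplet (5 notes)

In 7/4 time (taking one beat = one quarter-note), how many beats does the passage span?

One quarter-note beat = 2 eighth notes.
Each duration in eighth notes: quarter = 2; quarter note = 2; quarter = 2; whole tied to quarter (whole + quarter) = 10; whole note = 8; a full sixteenth-note triplet (3 notes) (three triplet sixteenths span one eighth) = 1; a full sixteenth-note quintuplet (5 notes) (five quintuplet sixteenths span one quarter) = 2; eighth = 1; a full sixteenth-note quintuplet (5 notes) (five quintuplet sixteenths span one quarter) = 2.
Adding: 2 + 2 + 2 + 10 + 8 + 1 + 2 + 1 + 2 = 30.
30 ÷ 2 = 15 beats.

15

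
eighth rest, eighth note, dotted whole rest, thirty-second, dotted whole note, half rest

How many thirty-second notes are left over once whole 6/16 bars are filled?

One bar of 6/16 = 12 thirty-second notes.
In thirty-second notes: eighth rest = 4; eighth note = 4; dotted whole rest = 48; thirty-second = 1; dotted whole note = 48; half rest = 16.
Total: 4 + 4 + 48 + 1 + 48 + 16 = 121.
121 ÷ 12 = 10 complete bars with 1 thirty-second note remaining.

1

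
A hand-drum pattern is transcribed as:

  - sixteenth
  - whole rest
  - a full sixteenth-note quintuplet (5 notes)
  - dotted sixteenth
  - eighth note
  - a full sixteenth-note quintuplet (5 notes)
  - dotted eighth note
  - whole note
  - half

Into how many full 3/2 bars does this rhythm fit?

2

One bar of 3/2 = 48 thirty-second notes.
Working in thirty-second notes: sixteenth = 2; whole rest = 32; a full sixteenth-note quintuplet (5 notes) (five quintuplet sixteenths span one quarter) = 8; dotted sixteenth = 3; eighth note = 4; a full sixteenth-note quintuplet (5 notes) (five quintuplet sixteenths span one quarter) = 8; dotted eighth note = 6; whole note = 32; half = 16.
Altogether 2 + 32 + 8 + 3 + 4 + 8 + 6 + 32 + 16 = 111.
111 ÷ 48 = 2 complete bars with 15 left over.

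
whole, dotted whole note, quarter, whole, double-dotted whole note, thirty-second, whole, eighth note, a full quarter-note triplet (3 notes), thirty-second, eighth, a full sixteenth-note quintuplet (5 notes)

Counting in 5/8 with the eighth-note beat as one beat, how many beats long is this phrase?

60.5

One eighth-note beat = 4 thirty-second notes.
Convert each value to thirty-second notes: whole = 32; dotted whole note = 48; quarter = 8; whole = 32; double-dotted whole note = 56; thirty-second = 1; whole = 32; eighth note = 4; a full quarter-note triplet (3 notes) (three triplet quarters span one half) = 16; thirty-second = 1; eighth = 4; a full sixteenth-note quintuplet (5 notes) (five quintuplet sixteenths span one quarter) = 8.
Adding: 32 + 48 + 8 + 32 + 56 + 1 + 32 + 4 + 16 + 1 + 4 + 8 = 242.
242 ÷ 4 = 60.5 beats.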